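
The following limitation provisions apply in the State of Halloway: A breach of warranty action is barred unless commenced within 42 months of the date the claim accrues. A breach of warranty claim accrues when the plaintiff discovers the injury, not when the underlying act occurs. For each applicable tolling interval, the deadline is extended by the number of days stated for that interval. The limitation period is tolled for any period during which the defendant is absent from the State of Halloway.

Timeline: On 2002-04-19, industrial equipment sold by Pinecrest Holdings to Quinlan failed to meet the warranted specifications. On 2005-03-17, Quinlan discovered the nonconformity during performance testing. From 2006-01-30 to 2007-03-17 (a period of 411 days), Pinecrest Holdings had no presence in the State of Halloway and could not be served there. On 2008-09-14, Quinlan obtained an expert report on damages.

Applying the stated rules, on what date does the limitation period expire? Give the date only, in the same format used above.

2009-11-02

The claim did not accrue until Quinlan discovered the injury on 2005-03-17; the 2002-04-19 act date does not start the clock under the stated rule.
The untolled deadline — 42 months after 2005-03-17 — is 2008-09-17.
The defendant's absence from the jurisdiction from 2006-01-30 to 2007-03-17 tolled the period for 411 days, extending the deadline to 2009-11-02.
Nothing else in the chronology tolls or restarts the period.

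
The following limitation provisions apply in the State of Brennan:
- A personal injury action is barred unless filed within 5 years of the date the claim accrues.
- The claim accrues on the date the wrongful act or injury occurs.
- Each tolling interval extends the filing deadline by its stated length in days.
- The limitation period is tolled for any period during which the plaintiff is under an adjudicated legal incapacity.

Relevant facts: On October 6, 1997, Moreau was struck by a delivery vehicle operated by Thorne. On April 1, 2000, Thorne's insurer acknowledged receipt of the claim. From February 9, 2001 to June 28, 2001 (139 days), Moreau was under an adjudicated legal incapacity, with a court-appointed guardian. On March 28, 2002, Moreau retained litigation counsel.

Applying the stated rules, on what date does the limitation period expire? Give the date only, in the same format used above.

February 22, 2003

The claim accrued on October 6, 1997, the date of the act.
The untolled deadline — 5 years after October 6, 1997 — is October 6, 2002.
The period was tolled for 139 days by the plaintiff's legal incapacity (February 9, 2001 to June 28, 2001), pushing the deadline to February 22, 2003.
The other events in the timeline have no effect on the limitation period under the stated rules.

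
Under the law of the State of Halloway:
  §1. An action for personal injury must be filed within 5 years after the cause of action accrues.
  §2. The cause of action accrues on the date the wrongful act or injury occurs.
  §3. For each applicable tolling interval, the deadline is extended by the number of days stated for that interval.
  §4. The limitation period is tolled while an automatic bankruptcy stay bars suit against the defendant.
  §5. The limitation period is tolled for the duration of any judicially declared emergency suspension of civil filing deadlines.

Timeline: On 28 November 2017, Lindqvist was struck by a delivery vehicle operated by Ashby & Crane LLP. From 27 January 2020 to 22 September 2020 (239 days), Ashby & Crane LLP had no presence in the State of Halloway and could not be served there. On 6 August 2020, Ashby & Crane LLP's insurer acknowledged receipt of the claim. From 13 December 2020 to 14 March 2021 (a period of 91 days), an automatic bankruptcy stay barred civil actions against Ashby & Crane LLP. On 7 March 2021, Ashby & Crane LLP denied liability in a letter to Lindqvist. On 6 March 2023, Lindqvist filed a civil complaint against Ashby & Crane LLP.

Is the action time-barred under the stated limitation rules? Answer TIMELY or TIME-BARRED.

The limitation period began to run on 28 November 2017.
The untolled deadline — 5 years after 28 November 2017 — is 28 November 2022.
Because the automatic bankruptcy stay ran from 13 December 2020 to 14 March 2021, the deadline is extended by 91 days to 27 February 2023.
Although the defendant's absence ran from 27 January 2020 to 22 September 2020, the stated rules do not make that a tolling event, so it is disregarded.
Nothing else in the chronology tolls or restarts the period.
The 6 March 2023 filing falls after the 27 February 2023 deadline; the claim is time-barred.

TIME-BARRED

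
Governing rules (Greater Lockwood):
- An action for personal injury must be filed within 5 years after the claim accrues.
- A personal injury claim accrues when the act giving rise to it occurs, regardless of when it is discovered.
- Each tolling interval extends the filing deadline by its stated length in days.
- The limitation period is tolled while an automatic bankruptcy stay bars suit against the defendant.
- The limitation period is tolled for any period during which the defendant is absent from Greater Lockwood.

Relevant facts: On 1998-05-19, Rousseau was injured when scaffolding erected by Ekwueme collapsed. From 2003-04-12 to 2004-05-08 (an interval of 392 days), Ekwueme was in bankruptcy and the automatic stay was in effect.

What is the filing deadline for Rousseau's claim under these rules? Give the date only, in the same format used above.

The limitation period began to run on 1998-05-19.
5 years from 1998-05-19 is 2003-05-19.
The automatic bankruptcy stay from 2003-04-12 to 2004-05-08 tolled the period for 392 days, extending the deadline to 2004-06-14.

2004-06-14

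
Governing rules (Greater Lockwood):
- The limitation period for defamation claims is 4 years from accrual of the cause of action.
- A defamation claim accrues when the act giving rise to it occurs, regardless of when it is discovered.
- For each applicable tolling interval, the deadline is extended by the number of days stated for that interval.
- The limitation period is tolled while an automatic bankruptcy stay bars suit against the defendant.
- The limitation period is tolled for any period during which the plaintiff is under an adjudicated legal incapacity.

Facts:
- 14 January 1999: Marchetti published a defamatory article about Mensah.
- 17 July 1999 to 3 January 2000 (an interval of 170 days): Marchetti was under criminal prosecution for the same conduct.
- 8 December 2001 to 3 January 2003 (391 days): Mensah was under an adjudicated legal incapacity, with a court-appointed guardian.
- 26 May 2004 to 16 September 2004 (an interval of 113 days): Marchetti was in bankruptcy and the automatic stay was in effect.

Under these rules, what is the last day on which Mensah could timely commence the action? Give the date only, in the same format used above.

9 February 2004

The limitation period began to run on 14 January 1999.
Adding the 4 years base period to 14 January 1999 gives a deadline of 14 January 2003, before any tolling.
The period was tolled for 391 days by the plaintiff's legal incapacity (8 December 2001 to 3 January 2003), pushing the deadline to 9 February 2004.
By the time the automatic bankruptcy stay began on 26 May 2004, the limitation period had already expired on 9 February 2004; that interval cannot revive it.
No stated provision tolls the period for a criminal prosecution, so the interval from 17 July 1999 to 3 January 2000 has no effect on the deadline.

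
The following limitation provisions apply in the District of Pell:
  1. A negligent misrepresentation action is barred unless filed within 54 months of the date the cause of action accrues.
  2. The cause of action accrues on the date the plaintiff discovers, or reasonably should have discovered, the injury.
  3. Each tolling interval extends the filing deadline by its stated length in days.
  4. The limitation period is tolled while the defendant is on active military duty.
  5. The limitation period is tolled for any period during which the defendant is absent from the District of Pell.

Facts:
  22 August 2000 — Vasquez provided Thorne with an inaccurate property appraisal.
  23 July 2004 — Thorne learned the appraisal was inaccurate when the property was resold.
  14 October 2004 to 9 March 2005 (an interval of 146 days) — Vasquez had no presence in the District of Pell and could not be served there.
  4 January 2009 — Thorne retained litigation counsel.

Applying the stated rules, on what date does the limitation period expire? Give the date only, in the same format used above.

18 June 2009

Accrual is tied to discovery, so the period began on 23 July 2004 rather than on 22 August 2000 when the act occurred.
The untolled deadline — 54 months after 23 July 2004 — is 23 January 2009.
Because the defendant's absence from the jurisdiction ran from 14 October 2004 to 9 March 2005, the deadline is extended by 146 days to 18 June 2009.
The other events in the timeline have no effect on the limitation period under the stated rules.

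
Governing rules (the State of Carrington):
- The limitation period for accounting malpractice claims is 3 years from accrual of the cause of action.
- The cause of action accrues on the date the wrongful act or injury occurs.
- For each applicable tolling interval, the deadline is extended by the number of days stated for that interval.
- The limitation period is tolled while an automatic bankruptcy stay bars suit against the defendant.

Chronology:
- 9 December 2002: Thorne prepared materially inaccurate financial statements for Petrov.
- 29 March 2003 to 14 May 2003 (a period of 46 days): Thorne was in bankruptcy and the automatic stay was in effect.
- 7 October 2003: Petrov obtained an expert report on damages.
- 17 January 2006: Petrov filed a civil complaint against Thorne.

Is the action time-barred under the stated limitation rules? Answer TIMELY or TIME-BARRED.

TIMELY

The cause of action accrued on 9 December 2002, the date of the act.
The untolled deadline — 3 years after 9 December 2002 — is 9 December 2005.
The automatic bankruptcy stay from 29 March 2003 to 14 May 2003 tolled the period for 46 days, extending the deadline to 24 January 2006.
None of the other events listed affects the running of the period under the stated rules.
The 17 January 2006 filing precedes the 24 January 2006 deadline; the claim is timely.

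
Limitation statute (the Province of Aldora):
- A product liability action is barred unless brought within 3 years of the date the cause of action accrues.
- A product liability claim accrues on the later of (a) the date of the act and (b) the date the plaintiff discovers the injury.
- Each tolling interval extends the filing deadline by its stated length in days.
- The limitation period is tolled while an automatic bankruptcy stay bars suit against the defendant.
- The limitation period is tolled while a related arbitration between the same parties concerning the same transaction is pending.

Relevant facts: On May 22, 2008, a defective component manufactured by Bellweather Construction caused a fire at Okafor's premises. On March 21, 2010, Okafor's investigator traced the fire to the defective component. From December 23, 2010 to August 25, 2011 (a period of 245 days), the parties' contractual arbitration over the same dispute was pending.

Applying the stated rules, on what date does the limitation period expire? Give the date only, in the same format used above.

November 21, 2013

The claim accrued on March 21, 2010 — the later of the May 22, 2008 act and the March 21, 2010 discovery.
3 years from March 21, 2010 is March 21, 2013.
Because the pending related arbitration ran from December 23, 2010 to August 25, 2011, the deadline is extended by 245 days to November 21, 2013.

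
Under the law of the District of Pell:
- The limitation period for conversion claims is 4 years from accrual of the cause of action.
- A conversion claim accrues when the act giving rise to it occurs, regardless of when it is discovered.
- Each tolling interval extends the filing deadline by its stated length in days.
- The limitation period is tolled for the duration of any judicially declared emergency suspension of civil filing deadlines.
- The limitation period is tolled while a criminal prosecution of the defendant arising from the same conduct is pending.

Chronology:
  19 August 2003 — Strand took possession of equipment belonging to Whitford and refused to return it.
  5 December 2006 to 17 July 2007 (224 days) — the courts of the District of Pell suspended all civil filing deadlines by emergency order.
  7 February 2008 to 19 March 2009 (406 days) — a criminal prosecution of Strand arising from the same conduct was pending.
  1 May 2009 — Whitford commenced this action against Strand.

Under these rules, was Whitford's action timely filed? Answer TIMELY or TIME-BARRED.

TIMELY

The cause of action accrued on 19 August 2003, the date of the act.
Adding the 4 years base period to 19 August 2003 gives a deadline of 19 August 2007, before any tolling.
Because the emergency suspension of filing deadlines ran from 5 December 2006 to 17 July 2007, the deadline is extended by 224 days to 30 March 2008.
The pending criminal prosecution from 7 February 2008 to 19 March 2009 tolled the period for 406 days, extending the deadline to 10 May 2009.
Whitford filed on 1 May 2009, before the 10 May 2009 deadline, so the action is timely.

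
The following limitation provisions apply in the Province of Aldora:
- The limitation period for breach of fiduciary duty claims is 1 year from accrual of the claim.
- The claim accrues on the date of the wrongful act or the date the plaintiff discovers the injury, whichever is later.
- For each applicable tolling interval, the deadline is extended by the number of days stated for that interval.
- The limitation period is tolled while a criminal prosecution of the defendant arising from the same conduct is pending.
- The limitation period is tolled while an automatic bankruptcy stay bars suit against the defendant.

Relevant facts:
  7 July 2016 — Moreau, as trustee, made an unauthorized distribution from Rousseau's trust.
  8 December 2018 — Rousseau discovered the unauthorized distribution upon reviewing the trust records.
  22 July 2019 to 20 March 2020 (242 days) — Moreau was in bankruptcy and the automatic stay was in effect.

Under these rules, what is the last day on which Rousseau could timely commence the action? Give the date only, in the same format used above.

6 August 2020

The claim accrued on 8 December 2018 — the later of the 7 July 2016 act and the 8 December 2018 discovery.
Adding the 1 year base period to 8 December 2018 gives a deadline of 8 December 2019, before any tolling.
The period was tolled for 242 days by the automatic bankruptcy stay (22 July 2019 to 20 March 2020), pushing the deadline to 6 August 2020.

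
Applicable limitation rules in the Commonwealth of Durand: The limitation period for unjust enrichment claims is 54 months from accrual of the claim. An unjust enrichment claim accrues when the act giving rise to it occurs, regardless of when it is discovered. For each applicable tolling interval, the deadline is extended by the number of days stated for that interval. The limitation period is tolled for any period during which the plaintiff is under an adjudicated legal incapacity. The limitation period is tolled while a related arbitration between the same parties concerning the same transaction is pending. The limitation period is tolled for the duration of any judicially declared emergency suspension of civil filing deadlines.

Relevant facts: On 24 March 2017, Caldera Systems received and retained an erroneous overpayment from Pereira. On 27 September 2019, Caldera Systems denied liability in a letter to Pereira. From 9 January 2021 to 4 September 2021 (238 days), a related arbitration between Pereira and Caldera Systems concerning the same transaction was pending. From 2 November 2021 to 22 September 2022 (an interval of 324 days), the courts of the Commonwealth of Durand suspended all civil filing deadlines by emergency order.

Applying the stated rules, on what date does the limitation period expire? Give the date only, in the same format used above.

The claim accrued on 24 March 2017, when the wrongful act occurred.
Adding the 54 months base period to 24 March 2017 gives a deadline of 24 September 2021, before any tolling.
The period was tolled for 238 days by the pending related arbitration (9 January 2021 to 4 September 2021), pushing the deadline to 20 May 2022.
Because the emergency suspension of filing deadlines ran from 2 November 2021 to 22 September 2022, the deadline is extended by 324 days to 9 April 2023.
None of the other events listed affects the running of the period under the stated rules.

9 April 2023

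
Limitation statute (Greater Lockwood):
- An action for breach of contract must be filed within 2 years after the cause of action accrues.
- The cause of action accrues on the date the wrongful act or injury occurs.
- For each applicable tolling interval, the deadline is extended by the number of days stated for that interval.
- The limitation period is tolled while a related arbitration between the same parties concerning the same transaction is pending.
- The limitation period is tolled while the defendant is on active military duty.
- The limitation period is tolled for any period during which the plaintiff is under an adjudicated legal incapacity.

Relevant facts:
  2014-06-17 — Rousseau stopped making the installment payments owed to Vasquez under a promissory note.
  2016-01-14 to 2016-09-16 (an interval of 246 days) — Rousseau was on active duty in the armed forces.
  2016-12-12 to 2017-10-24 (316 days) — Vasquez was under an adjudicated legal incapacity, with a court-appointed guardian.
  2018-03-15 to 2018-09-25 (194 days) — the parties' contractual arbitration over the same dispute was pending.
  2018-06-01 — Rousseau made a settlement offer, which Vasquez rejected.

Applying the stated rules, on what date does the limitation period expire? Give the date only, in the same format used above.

2017-12-31

The claim accrued on 2014-06-17, when the wrongful act occurred.
The untolled deadline — 2 years after 2014-06-17 — is 2016-06-17.
Because the defendant's active military service ran from 2016-01-14 to 2016-09-16, the deadline is extended by 246 days to 2017-02-18.
The plaintiff's legal incapacity from 2016-12-12 to 2017-10-24 tolled the period for 316 days, extending the deadline to 2017-12-31.
The pending related arbitration from 2018-03-15 to 2018-09-25 began after the period had already run on 2017-12-31, so it has no tolling effect.
The other events in the timeline have no effect on the limitation period under the stated rules.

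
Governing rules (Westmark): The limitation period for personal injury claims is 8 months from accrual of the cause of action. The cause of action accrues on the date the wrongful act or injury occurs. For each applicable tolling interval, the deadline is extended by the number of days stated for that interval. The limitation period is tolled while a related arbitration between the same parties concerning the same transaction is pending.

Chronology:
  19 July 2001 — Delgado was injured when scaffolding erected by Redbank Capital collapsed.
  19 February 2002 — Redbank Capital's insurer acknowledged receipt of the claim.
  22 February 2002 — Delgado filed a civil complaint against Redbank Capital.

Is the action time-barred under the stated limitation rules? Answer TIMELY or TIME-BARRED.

TIMELY

The limitation period began to run on 19 July 2001.
The untolled deadline — 8 months after 19 July 2001 — is 19 March 2002.
None of the other events listed affects the running of the period under the stated rules.
Filing on 22 February 2002 beat the 19 March 2002 deadline — the action is timely.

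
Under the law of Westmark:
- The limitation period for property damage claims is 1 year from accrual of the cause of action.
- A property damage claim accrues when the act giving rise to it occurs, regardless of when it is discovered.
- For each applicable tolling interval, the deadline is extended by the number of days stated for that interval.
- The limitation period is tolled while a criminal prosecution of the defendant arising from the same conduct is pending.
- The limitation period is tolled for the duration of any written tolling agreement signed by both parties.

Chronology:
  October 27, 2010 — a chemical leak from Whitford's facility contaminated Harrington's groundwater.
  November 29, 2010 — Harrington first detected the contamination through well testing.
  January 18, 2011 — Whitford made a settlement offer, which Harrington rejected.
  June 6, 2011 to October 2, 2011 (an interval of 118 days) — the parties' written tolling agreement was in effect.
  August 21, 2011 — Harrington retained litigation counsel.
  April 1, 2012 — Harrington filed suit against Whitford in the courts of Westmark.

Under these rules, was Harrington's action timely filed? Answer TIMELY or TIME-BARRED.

Accrual is governed by the date of the act, so the period began to run on October 27, 2010; the later discovery on November 29, 2010 is irrelevant under the stated rule.
The untolled deadline — 1 year after October 27, 2010 — is October 27, 2011.
Because the written tolling agreement ran from June 6, 2011 to October 2, 2011, the deadline is extended by 118 days to February 22, 2012.
Nothing else in the chronology tolls or restarts the period.
Harrington filed on April 1, 2012, after the February 22, 2012 deadline, so the action is time-barred.

TIME-BARRED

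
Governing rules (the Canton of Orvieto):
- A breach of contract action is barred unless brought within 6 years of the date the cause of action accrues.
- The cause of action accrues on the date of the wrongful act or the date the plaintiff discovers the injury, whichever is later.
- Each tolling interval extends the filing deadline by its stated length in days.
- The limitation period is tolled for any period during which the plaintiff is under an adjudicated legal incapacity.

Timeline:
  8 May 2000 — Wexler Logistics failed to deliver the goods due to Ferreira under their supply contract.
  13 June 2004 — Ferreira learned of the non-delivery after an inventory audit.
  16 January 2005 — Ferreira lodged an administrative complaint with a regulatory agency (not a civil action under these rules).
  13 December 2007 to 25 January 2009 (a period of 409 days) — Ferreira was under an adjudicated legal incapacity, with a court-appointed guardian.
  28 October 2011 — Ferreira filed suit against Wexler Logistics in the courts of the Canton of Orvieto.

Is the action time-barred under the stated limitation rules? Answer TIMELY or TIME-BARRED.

Taking the later of the act (8 May 2000) and discovery (13 June 2004), the claim accrued on 13 June 2004.
6 years from 13 June 2004 is 13 June 2010.
The period was tolled for 409 days by the plaintiff's legal incapacity (13 December 2007 to 25 January 2009), pushing the deadline to 27 July 2011.
None of the other events listed affects the running of the period under the stated rules.
Ferreira filed on 28 October 2011, after the 27 July 2011 deadline, so the action is time-barred.

TIME-BARRED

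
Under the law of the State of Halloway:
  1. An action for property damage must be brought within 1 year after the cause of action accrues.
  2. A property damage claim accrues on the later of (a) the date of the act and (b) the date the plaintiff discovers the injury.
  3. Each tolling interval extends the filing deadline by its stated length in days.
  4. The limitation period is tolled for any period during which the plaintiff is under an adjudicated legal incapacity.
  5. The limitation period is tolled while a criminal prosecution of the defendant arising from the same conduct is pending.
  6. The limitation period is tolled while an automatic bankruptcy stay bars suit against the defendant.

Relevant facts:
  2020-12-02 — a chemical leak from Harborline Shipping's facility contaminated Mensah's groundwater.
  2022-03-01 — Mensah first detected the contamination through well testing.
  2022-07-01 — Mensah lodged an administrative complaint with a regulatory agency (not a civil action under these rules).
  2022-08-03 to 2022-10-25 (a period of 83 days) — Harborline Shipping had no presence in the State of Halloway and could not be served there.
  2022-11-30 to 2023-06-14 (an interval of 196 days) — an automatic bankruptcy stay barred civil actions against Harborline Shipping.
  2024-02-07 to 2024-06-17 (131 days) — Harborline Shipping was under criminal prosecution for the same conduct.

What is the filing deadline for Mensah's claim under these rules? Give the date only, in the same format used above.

Because discovery on 2022-03-01 post-dates the 2020-12-02 act, accrual under the later-of rule falls on 2022-03-01.
The untolled deadline — 1 year after 2022-03-01 — is 2023-03-01.
Because the automatic bankruptcy stay ran from 2022-11-30 to 2023-06-14, the deadline is extended by 196 days to 2023-09-13.
By the time the pending criminal prosecution began on 2024-02-07, the limitation period had already expired on 2023-09-13; that interval cannot revive it.
No stated provision tolls the period for the defendant's absence, so the interval from 2022-08-03 to 2022-10-25 has no effect on the deadline.
None of the other events listed affects the running of the period under the stated rules.

2023-09-13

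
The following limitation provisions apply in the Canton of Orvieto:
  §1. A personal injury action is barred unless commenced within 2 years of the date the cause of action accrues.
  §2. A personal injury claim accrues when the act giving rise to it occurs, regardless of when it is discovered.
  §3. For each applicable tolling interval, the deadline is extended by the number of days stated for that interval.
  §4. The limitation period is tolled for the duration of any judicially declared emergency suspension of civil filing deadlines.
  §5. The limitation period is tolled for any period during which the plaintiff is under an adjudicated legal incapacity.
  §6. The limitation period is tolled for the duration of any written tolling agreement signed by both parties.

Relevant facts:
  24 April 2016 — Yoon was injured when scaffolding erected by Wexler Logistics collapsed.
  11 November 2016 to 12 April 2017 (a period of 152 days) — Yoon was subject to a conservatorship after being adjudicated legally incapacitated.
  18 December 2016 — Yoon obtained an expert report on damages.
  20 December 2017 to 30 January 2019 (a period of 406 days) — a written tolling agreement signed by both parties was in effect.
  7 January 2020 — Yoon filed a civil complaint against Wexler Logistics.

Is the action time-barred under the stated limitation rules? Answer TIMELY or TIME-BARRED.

The limitation period began to run on 24 April 2016.
2 years from 24 April 2016 is 24 April 2018.
Because the plaintiff's legal incapacity ran from 11 November 2016 to 12 April 2017, the deadline is extended by 152 days to 23 September 2018.
The written tolling agreement from 20 December 2017 to 30 January 2019 tolled the period for 406 days, extending the deadline to 3 November 2019.
The other events in the timeline have no effect on the limitation period under the stated rules.
The 7 January 2020 filing falls after the 3 November 2019 deadline; the claim is time-barred.

TIME-BARRED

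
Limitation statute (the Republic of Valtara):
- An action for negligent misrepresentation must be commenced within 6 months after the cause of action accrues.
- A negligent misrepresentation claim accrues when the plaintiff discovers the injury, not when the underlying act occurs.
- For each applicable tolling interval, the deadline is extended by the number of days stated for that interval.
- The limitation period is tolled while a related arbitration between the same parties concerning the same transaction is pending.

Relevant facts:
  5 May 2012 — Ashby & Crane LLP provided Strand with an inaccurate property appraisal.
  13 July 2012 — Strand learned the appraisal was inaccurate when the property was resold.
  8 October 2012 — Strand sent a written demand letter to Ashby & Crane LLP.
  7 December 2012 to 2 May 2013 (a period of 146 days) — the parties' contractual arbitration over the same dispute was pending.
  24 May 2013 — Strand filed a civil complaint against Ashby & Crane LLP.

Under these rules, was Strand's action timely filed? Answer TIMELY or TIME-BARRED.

TIMELY

Accrual is tied to discovery, so the period began on 13 July 2012 rather than on 5 May 2012 when the act occurred.
6 months from 13 July 2012 is 13 January 2013.
Because the pending related arbitration ran from 7 December 2012 to 2 May 2013, the deadline is extended by 146 days to 8 June 2013.
Nothing else in the chronology tolls or restarts the period.
The 24 May 2013 filing precedes the 8 June 2013 deadline; the claim is timely.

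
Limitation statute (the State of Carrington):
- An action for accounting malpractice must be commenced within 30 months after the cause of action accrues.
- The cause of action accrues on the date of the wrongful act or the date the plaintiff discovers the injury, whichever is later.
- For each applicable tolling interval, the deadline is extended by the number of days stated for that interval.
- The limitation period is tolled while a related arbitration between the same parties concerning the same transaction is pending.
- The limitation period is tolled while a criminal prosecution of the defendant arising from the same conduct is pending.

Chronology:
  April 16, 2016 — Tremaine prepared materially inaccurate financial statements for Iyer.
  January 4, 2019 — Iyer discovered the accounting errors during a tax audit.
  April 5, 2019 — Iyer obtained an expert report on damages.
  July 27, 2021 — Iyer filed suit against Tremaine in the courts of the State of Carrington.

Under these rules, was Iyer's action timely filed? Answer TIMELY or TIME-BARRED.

Because discovery on January 4, 2019 post-dates the April 16, 2016 act, accrual under the later-of rule falls on January 4, 2019.
30 months from January 4, 2019 is July 4, 2021.
Nothing else in the chronology tolls or restarts the period.
The July 27, 2021 filing falls after the July 4, 2021 deadline; the claim is time-barred.

TIME-BARRED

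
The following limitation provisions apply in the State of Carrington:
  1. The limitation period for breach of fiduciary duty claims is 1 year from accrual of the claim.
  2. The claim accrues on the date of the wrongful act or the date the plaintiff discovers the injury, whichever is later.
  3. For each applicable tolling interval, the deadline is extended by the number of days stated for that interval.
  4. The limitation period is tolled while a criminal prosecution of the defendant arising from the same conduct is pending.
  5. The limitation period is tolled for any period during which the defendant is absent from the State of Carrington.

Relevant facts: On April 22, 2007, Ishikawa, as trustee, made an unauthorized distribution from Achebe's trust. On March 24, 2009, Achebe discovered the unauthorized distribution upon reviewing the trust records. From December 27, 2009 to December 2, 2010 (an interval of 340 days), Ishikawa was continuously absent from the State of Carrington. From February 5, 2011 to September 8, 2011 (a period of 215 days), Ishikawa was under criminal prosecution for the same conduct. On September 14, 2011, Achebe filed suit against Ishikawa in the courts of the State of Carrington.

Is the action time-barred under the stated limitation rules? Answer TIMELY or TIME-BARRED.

Taking the later of the act (April 22, 2007) and discovery (March 24, 2009), the claim accrued on March 24, 2009.
The untolled deadline — 1 year after March 24, 2009 — is March 24, 2010.
Because the defendant's absence from the jurisdiction ran from December 27, 2009 to December 2, 2010, the deadline is extended by 340 days to February 27, 2011.
The period was tolled for 215 days by the pending criminal prosecution (February 5, 2011 to September 8, 2011), pushing the deadline to September 30, 2011.
The September 14, 2011 filing precedes the September 30, 2011 deadline; the claim is timely.

TIMELY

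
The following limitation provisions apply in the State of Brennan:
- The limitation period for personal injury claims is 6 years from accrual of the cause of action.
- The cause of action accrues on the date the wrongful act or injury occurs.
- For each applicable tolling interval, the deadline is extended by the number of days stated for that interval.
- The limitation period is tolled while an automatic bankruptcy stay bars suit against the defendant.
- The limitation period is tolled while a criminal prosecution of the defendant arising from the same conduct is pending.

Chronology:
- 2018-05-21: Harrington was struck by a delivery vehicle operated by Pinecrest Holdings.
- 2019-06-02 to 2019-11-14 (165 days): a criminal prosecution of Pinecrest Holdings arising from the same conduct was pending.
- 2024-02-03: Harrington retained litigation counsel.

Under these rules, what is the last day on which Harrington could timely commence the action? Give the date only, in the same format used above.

2024-11-02

The cause of action accrued on 2018-05-21, the date of the act.
The untolled deadline — 6 years after 2018-05-21 — is 2024-05-21.
Because the pending criminal prosecution ran from 2019-06-02 to 2019-11-14, the deadline is extended by 165 days to 2024-11-02.
The other events in the timeline have no effect on the limitation period under the stated rules.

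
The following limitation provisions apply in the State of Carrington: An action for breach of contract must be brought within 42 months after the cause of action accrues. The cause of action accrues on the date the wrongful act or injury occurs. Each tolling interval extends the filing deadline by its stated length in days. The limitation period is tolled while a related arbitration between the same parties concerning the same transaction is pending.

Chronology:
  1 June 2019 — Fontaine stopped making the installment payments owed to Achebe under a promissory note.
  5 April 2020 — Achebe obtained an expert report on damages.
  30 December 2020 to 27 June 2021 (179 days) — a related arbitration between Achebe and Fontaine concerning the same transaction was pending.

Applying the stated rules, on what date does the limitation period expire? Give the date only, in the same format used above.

The cause of action accrued on 1 June 2019, the date of the act.
The untolled deadline — 42 months after 1 June 2019 — is 1 December 2022.
Because the pending related arbitration ran from 30 December 2020 to 27 June 2021, the deadline is extended by 179 days to 29 May 2023.
The other events in the timeline have no effect on the limitation period under the stated rules.

29 May 2023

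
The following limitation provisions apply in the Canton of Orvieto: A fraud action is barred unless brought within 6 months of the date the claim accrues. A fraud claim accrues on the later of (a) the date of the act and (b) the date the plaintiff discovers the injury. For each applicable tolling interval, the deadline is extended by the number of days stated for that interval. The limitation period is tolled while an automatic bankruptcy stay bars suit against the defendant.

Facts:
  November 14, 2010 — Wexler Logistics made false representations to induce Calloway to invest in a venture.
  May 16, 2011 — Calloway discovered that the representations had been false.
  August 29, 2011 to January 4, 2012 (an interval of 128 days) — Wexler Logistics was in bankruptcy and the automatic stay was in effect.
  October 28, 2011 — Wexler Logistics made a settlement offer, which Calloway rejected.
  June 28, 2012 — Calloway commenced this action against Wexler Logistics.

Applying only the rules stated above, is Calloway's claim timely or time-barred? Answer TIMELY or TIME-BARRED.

TIME-BARRED

Because discovery on May 16, 2011 post-dates the November 14, 2010 act, accrual under the later-of rule falls on May 16, 2011.
The untolled deadline — 6 months after May 16, 2011 — is November 16, 2011.
Because the automatic bankruptcy stay ran from August 29, 2011 to January 4, 2012, the deadline is extended by 128 days to March 23, 2012.
The other events in the timeline have no effect on the limitation period under the stated rules.
Filing on June 28, 2012 missed the March 23, 2012 deadline — the action is time-barred.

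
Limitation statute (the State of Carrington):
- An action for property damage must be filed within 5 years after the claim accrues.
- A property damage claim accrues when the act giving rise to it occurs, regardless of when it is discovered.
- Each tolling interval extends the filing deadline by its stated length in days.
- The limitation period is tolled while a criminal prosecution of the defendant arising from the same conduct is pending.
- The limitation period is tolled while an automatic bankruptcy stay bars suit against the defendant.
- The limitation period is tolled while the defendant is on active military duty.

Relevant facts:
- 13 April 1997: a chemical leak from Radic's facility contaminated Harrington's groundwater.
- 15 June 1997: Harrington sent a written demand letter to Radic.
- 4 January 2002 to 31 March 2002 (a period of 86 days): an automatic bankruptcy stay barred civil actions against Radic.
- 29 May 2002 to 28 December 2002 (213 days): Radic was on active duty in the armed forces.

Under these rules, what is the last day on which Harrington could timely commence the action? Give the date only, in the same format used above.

6 February 2003

The limitation period began to run on 13 April 1997.
5 years from 13 April 1997 is 13 April 2002.
Because the automatic bankruptcy stay ran from 4 January 2002 to 31 March 2002, the deadline is extended by 86 days to 8 July 2002.
The defendant's active military service from 29 May 2002 to 28 December 2002 tolled the period for 213 days, extending the deadline to 6 February 2003.
The other events in the timeline have no effect on the limitation period under the stated rules.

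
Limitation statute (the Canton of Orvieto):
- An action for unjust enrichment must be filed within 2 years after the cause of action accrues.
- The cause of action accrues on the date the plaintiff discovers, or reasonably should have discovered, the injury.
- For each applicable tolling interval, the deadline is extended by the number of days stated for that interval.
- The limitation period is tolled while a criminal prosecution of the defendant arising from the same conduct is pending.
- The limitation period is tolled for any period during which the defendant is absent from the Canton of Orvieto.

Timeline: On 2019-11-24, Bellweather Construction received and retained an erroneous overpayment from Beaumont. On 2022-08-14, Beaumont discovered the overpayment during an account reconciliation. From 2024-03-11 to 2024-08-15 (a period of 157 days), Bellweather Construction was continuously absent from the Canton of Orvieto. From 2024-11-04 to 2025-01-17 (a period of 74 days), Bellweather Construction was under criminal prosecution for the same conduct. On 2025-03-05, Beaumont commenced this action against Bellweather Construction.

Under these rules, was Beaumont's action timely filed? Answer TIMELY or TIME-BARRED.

The claim did not accrue until Beaumont discovered the injury on 2022-08-14; the 2019-11-24 act date does not start the clock under the stated rule.
The untolled deadline — 2 years after 2022-08-14 — is 2024-08-14.
The period was tolled for 157 days by the defendant's absence from the jurisdiction (2024-03-11 to 2024-08-15), pushing the deadline to 2025-01-18.
Because the pending criminal prosecution ran from 2024-11-04 to 2025-01-17, the deadline is extended by 74 days to 2025-04-02.
The 2025-03-05 filing precedes the 2025-04-02 deadline; the claim is timely.

TIMELY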